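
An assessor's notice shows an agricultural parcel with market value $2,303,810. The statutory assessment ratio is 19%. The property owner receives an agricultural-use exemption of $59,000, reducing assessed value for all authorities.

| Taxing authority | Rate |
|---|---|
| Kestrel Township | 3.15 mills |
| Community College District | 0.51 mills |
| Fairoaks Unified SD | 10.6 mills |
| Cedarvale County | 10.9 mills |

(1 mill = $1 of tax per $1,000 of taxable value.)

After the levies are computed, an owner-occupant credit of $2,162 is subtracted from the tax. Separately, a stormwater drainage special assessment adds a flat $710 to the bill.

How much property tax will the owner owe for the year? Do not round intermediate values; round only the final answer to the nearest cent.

$8,076.69

Assessed value = $2,303,810 × 0.19 = $437,723.9
Taxable value = $437,723.9 − $59,000 = $378,723.9
Kestrel Township: $378,723.9 × 0.00315 = $1,192.980285
Community College District: $378,723.9 × 0.00051 = $193.149189
Fairoaks Unified SD: $378,723.9 × 0.0106 = $4,014.47334
Cedarvale County: $378,723.9 × 0.0109 = $4,128.09051
Levies subtotal = $9,528.693324
After credit = $9,528.693324 − $2,162 = $7,366.693324
Total = $7,366.693324 + $710 = $8,076.693324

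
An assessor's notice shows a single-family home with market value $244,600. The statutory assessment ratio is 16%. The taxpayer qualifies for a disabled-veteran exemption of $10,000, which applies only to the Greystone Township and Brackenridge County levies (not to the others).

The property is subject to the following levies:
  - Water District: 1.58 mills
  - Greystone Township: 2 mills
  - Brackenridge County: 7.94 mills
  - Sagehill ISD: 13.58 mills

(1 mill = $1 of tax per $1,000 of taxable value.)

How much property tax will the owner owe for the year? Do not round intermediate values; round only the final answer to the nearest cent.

Assessed value = $244,600 × 0.16 = $39,136
Water District: $39,136 × 0.00158 = $61.83488
Greystone Township: ($39,136 − $10,000) × 0.002 = $29,136 × 0.002 = $58.272
Brackenridge County: ($39,136 − $10,000) × 0.00794 = $29,136 × 0.00794 = $231.33984
Sagehill ISD: $39,136 × 0.01358 = $531.46688
Total = $882.9136

$882.91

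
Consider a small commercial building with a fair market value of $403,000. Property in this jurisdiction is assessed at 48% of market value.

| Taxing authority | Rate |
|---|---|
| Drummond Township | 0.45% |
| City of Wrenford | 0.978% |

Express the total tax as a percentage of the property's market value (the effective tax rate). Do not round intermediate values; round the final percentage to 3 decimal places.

Assessed value = $403,000 × 0.48 = $193,440
Drummond Township: $193,440 × 0.0045 = $870.48
City of Wrenford: $193,440 × 0.00978 = $1,891.8432
Total tax = $2,762.3232
Effective rate = $2,762.3232 ÷ $403,000 = 0.685% of market value

0.685%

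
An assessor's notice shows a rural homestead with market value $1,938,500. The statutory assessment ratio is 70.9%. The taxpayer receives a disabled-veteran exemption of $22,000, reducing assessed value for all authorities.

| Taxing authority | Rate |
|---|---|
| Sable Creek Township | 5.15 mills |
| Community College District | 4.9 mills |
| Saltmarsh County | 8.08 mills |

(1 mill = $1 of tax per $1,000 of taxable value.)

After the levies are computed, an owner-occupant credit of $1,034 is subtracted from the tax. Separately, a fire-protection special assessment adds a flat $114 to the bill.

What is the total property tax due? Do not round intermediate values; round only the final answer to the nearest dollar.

$23,599

Assessed value = $1,938,500 × 0.709 = $1,374,396.5
Taxable value = $1,374,396.5 − $22,000 = $1,352,396.5
Sable Creek Township: $1,352,396.5 × 0.00515 = $6,964.841975
Community College District: $1,352,396.5 × 0.0049 = $6,626.74285
Saltmarsh County: $1,352,396.5 × 0.00808 = $10,927.36372
Levies subtotal = $24,518.948545
After credit = $24,518.948545 − $1,034 = $23,484.948545
Total = $23,484.948545 + $114 = $23,598.948545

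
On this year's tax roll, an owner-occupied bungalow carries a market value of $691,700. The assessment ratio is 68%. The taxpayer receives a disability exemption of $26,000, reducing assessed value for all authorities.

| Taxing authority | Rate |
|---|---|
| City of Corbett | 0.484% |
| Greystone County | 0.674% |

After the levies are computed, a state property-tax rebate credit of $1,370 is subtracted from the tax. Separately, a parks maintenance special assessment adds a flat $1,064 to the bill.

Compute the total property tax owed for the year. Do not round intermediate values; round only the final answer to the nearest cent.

$4,839.64

Assessed value = $691,700 × 0.68 = $470,356
Taxable value = $470,356 − $26,000 = $444,356
City of Corbett: $444,356 × 0.00484 = $2,150.68304
Greystone County: $444,356 × 0.00674 = $2,994.95944
Levies subtotal = $5,145.64248
After credit = $5,145.64248 − $1,370 = $3,775.64248
Total = $3,775.64248 + $1,064 = $4,839.64248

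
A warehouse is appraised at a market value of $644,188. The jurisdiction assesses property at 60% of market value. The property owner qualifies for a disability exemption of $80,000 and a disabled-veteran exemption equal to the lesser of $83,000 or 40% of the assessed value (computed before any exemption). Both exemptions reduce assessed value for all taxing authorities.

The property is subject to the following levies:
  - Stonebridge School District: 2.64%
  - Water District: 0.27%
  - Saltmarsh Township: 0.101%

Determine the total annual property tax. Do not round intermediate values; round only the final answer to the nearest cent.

Assessed value = $644,188 × 0.6 = $386,512.8
Disabled-veteran exemption = min($83,000, 40% × $386,512.8) = min($83,000, $154,605.12) = $83,000 (dollar cap binds)
Taxable value = $386,512.8 − $80,000 − $83,000 = $223,512.8
Stonebridge School District: $223,512.8 × 0.0264 = $5,900.73792
Water District: $223,512.8 × 0.0027 = $603.48456
Saltmarsh Township: $223,512.8 × 0.00101 = $225.747928
Total = $6,729.970408

$6,729.97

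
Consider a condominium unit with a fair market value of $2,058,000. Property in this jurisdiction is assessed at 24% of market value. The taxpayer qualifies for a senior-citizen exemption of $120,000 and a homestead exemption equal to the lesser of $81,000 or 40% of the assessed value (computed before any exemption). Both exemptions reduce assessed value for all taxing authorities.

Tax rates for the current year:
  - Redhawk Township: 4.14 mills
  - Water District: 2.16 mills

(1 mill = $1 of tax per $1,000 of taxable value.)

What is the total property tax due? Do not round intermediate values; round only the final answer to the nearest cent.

$1,845.40

Assessed value = $2,058,000 × 0.24 = $493,920
Homestead exemption = min($81,000, 40% × $493,920) = min($81,000, $197,568) = $81,000 (dollar cap binds)
Taxable value = $493,920 − $120,000 − $81,000 = $292,920
Redhawk Township: $292,920 × 0.00414 = $1,212.6888
Water District: $292,920 × 0.00216 = $632.7072
Total = $1,845.396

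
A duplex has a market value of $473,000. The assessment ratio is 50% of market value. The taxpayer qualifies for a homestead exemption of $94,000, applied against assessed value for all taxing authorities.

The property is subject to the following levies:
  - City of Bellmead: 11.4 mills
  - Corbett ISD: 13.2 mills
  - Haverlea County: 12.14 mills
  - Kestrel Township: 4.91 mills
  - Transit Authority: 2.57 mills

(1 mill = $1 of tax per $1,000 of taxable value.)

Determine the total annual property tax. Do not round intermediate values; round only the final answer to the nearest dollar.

$6,301

Assessed value = $473,000 × 0.5 = $236,500
Taxable value = $236,500 − $94,000 = $142,500
City of Bellmead: $142,500 × 0.0114 = $1,624.5
Corbett ISD: $142,500 × 0.0132 = $1,881
Haverlea County: $142,500 × 0.01214 = $1,729.95
Kestrel Township: $142,500 × 0.00491 = $699.675
Transit Authority: $142,500 × 0.00257 = $366.225
Total = $1,624.5 + $1,881 + $1,729.95 + $699.675 + $366.225 = $6,301.35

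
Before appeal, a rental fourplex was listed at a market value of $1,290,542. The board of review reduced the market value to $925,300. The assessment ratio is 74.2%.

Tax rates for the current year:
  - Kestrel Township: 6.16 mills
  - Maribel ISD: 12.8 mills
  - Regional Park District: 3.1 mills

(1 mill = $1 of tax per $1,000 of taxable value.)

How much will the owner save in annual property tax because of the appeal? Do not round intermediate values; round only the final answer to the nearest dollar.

$5,978

Old assessed value = $1,290,542 × 0.742 = $957,582.164
New assessed value = $925,300 × 0.742 = $686,572.6
Combined rate = 0.00616 + 0.0128 + 0.0031 = 0.02206
Old tax = $957,582.164 × 0.02206 = $21,124.26253784
New tax = $686,572.6 × 0.02206 = $15,145.791556
Reduction = $21,124.26253784 − $15,145.791556 = $5,978.47098184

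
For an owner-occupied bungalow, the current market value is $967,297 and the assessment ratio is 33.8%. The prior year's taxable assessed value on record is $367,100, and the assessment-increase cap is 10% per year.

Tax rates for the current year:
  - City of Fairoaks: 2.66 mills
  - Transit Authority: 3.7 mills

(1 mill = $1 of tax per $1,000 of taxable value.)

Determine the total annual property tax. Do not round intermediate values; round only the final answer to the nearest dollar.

$2,079

Uncapped assessed value = $967,297 × 0.338 = $326,946.386
Cap limit = $367,100 × 1.1 = $403,810
Taxable assessed value = min($326,946.386, $403,810) = $326,946.386 (cap does not bind)
City of Fairoaks: $326,946.386 × 0.00266 = $869.67738676
Transit Authority: $326,946.386 × 0.0037 = $1,209.7016282
Total = $2,079.37901496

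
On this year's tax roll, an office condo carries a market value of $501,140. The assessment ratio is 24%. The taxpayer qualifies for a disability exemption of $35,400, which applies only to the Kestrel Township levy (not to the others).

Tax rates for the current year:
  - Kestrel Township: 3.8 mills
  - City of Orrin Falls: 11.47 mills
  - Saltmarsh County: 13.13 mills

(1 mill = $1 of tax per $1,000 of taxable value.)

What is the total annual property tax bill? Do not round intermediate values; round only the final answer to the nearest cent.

$3,281.25

Assessed value = $501,140 × 0.24 = $120,273.6
Kestrel Township: ($120,273.6 − $35,400) × 0.0038 = $84,873.6 × 0.0038 = $322.51968
City of Orrin Falls: $120,273.6 × 0.01147 = $1,379.538192
Saltmarsh County: $120,273.6 × 0.01313 = $1,579.192368
Total = $3,281.25024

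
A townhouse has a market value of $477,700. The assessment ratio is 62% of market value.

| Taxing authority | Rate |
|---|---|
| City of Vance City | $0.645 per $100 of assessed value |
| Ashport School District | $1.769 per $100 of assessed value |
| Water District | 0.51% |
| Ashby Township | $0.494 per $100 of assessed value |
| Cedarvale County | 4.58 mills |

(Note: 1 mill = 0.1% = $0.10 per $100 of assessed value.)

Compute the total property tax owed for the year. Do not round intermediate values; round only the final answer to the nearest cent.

Assessed value = $477,700 × 0.62 = $296,174
City of Vance City: $296,174 × 0.00645 = $1,910.3223
Ashport School District: $296,174 × 0.01769 = $5,239.31806
Water District: $296,174 × 0.0051 = $1,510.4874
Ashby Township: $296,174 × 0.00494 = $1,463.09956
Cedarvale County: $296,174 × 0.00458 = $1,356.47692
Total = $11,479.70424

$11,479.70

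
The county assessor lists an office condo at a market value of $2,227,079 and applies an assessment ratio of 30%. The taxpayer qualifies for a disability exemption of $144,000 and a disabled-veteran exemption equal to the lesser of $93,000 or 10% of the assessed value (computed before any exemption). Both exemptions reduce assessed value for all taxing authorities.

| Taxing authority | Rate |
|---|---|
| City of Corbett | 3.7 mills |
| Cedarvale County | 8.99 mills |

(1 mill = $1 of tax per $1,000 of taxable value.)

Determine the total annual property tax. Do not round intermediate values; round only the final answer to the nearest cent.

Assessed value = $2,227,079 × 0.3 = $668,123.7
Disabled-veteran exemption = min($93,000, 10% × $668,123.7) = min($93,000, $66,812.37) = $66,812.37 (percentage binds)
Taxable value = $668,123.7 − $144,000 − $66,812.37 = $457,311.33
City of Corbett: $457,311.33 × 0.0037 = $1,692.051921
Cedarvale County: $457,311.33 × 0.00899 = $4,111.2288567
Total = $5,803.2807777

$5,803.28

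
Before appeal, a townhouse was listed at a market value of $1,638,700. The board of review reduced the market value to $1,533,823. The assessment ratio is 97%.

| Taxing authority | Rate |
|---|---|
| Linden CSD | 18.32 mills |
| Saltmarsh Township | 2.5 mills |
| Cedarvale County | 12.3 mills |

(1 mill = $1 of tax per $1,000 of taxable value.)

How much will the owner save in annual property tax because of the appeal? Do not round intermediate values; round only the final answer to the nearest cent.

Old assessed value = $1,638,700 × 0.97 = $1,589,539
New assessed value = $1,533,823 × 0.97 = $1,487,808.31
Combined rate = 0.01832 + 0.0025 + 0.0123 = 0.03312
Old tax = $1,589,539 × 0.03312 = $52,645.53168
New tax = $1,487,808.31 × 0.03312 = $49,276.2112272
Reduction = $52,645.53168 − $49,276.2112272 = $3,369.3204528

$3,369.32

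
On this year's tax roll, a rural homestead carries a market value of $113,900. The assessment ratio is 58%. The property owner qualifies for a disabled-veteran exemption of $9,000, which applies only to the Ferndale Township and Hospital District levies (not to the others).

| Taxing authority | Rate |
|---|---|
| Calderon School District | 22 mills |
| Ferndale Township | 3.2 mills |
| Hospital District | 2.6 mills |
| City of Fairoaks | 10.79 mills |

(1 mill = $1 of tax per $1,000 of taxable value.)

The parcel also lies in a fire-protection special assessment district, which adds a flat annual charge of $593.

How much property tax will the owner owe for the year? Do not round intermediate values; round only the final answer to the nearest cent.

Assessed value = $113,900 × 0.58 = $66,062
Calderon School District: $66,062 × 0.022 = $1,453.364
Ferndale Township: ($66,062 − $9,000) × 0.0032 = $57,062 × 0.0032 = $182.5984
Hospital District: ($66,062 − $9,000) × 0.0026 = $57,062 × 0.0026 = $148.3612
City of Fairoaks: $66,062 × 0.01079 = $712.80898
Levies subtotal = $2,497.13258
Total = $2,497.13258 + $593 = $3,090.13258

$3,090.13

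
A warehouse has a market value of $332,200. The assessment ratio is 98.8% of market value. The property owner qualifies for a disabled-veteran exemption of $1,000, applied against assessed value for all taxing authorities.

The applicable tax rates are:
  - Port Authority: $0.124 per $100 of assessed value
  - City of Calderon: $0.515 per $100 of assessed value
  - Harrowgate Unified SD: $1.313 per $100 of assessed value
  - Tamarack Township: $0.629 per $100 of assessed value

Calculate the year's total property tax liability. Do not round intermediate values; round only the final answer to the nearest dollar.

Assessed value = $332,200 × 0.988 = $328,213.6
Taxable value = $328,213.6 − $1,000 = $327,213.6
Port Authority: $327,213.6 × 0.00124 = $405.744864
City of Calderon: $327,213.6 × 0.00515 = $1,685.15004
Harrowgate Unified SD: $327,213.6 × 0.01313 = $4,296.314568
Tamarack Township: $327,213.6 × 0.00629 = $2,058.173544
Total = $405.744864 + $1,685.15004 + $4,296.314568 + $2,058.173544 = $8,445.383016

$8,445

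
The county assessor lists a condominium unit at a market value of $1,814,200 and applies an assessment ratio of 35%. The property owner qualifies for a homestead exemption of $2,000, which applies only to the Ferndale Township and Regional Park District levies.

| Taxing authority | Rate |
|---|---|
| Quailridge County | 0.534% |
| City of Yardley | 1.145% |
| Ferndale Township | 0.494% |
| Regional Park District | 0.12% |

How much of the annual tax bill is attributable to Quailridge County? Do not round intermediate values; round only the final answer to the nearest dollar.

$3,391

Assessed value = $1,814,200 × 0.35 = $634,970
Quailridge County taxable value = $634,970 (exemption does not apply)
Quailridge County levy = $634,970 × 0.00534 = $3,390.7398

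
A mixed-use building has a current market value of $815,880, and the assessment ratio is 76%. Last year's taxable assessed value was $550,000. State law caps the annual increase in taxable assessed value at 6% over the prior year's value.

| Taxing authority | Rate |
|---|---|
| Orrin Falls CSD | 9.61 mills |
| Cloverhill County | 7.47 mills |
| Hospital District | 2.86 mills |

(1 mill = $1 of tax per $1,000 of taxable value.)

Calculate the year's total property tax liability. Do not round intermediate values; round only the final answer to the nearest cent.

Uncapped assessed value = $815,880 × 0.76 = $620,068.8
Cap limit = $550,000 × 1.06 = $583,000
Taxable assessed value = min($620,068.8, $583,000) = $583,000 (cap binds)
Orrin Falls CSD: $583,000 × 0.00961 = $5,602.63
Cloverhill County: $583,000 × 0.00747 = $4,355.01
Hospital District: $583,000 × 0.00286 = $1,667.38
Total = $11,625.02

$11,625.02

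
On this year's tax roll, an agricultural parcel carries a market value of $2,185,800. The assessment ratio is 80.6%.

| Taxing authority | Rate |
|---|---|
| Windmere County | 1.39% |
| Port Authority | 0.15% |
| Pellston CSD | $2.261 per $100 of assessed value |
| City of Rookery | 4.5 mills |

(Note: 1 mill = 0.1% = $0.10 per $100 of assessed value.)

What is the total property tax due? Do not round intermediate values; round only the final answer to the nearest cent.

Assessed value = $2,185,800 × 0.806 = $1,761,754.8
Windmere County: $1,761,754.8 × 0.0139 = $24,488.39172
Port Authority: $1,761,754.8 × 0.0015 = $2,642.6322
Pellston CSD: $1,761,754.8 × 0.02261 = $39,833.276028
City of Rookery: $1,761,754.8 × 0.0045 = $7,927.8966
Total = $74,892.196548

$74,892.20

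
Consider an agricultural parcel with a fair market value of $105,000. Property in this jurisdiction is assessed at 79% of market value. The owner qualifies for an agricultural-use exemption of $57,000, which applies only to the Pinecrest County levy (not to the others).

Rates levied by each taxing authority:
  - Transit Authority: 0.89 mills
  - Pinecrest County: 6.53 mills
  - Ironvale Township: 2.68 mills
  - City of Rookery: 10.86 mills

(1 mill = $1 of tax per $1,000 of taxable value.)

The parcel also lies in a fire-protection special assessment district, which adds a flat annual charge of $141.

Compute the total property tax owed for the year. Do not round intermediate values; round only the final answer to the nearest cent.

$1,507.42

Assessed value = $105,000 × 0.79 = $82,950
Transit Authority: $82,950 × 0.00089 = $73.8255
Pinecrest County: ($82,950 − $57,000) × 0.00653 = $25,950 × 0.00653 = $169.4535
Ironvale Township: $82,950 × 0.00268 = $222.306
City of Rookery: $82,950 × 0.01086 = $900.837
Levies subtotal = $1,366.422
Total = $1,366.422 + $141 = $1,507.422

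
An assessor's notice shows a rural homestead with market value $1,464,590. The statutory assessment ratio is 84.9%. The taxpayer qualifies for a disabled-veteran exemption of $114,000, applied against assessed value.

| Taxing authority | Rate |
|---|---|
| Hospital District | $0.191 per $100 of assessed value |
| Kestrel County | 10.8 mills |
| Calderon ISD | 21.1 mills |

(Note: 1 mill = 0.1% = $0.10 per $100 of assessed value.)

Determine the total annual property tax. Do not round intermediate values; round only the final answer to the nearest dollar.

$38,186

Assessed value = $1,464,590 × 0.849 = $1,243,436.91
Taxable value = $1,243,436.91 − $114,000 = $1,129,436.91
Hospital District: $1,129,436.91 × 0.00191 = $2,157.2244981
Kestrel County: $1,129,436.91 × 0.0108 = $12,197.918628
Calderon ISD: $1,129,436.91 × 0.0211 = $23,831.118801
Total = $38,186.2619271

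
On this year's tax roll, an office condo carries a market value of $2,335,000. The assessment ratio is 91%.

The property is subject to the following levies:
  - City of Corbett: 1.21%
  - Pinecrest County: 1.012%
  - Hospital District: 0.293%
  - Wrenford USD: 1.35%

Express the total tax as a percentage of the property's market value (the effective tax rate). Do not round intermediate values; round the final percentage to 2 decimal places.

3.52%

Assessed value = $2,335,000 × 0.91 = $2,124,850
City of Corbett: $2,124,850 × 0.0121 = $25,710.685
Pinecrest County: $2,124,850 × 0.01012 = $21,503.482
Hospital District: $2,124,850 × 0.00293 = $6,225.8105
Wrenford USD: $2,124,850 × 0.0135 = $28,685.475
Total tax = $82,125.4525
Effective rate = $82,125.4525 ÷ $2,335,000 = 3.52% of market value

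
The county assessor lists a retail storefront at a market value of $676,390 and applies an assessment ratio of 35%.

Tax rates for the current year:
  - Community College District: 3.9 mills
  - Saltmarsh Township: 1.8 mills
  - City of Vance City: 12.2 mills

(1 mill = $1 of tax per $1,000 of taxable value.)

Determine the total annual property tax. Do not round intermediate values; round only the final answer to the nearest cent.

Assessed value = $676,390 × 0.35 = $236,736.5
Community College District: $236,736.5 × 0.0039 = $923.27235
Saltmarsh Township: $236,736.5 × 0.0018 = $426.1257
City of Vance City: $236,736.5 × 0.0122 = $2,888.1853
Total = $923.27235 + $426.1257 + $2,888.1853 = $4,237.58335

$4,237.58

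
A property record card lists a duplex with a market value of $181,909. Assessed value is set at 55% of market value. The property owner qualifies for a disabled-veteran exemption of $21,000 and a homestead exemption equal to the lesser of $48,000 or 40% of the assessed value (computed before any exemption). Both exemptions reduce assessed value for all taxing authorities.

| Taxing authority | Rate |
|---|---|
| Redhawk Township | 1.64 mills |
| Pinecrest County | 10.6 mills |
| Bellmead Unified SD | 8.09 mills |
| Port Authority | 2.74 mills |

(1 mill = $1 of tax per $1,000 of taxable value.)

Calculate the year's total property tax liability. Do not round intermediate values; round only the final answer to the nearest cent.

Assessed value = $181,909 × 0.55 = $100,049.95
Homestead exemption = min($48,000, 40% × $100,049.95) = min($48,000, $40,019.98) = $40,019.98 (percentage binds)
Taxable value = $100,049.95 − $21,000 − $40,019.98 = $39,029.97
Redhawk Township: $39,029.97 × 0.00164 = $64.0091508
Pinecrest County: $39,029.97 × 0.0106 = $413.717682
Bellmead Unified SD: $39,029.97 × 0.00809 = $315.7524573
Port Authority: $39,029.97 × 0.00274 = $106.9421178
Total = $900.4214079

$900.42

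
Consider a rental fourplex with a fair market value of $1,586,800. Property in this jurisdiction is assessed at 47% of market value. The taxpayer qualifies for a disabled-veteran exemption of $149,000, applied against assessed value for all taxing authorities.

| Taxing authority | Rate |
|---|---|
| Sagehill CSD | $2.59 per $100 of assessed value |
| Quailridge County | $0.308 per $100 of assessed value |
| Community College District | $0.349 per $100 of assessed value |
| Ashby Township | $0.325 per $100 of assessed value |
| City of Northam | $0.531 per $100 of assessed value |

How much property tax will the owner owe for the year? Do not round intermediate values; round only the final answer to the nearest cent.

$24,486.54

Assessed value = $1,586,800 × 0.47 = $745,796
Taxable value = $745,796 − $149,000 = $596,796
Sagehill CSD: $596,796 × 0.0259 = $15,457.0164
Quailridge County: $596,796 × 0.00308 = $1,838.13168
Community College District: $596,796 × 0.00349 = $2,082.81804
Ashby Township: $596,796 × 0.00325 = $1,939.587
City of Northam: $596,796 × 0.00531 = $3,168.98676
Total = $15,457.0164 + $1,838.13168 + $2,082.81804 + $1,939.587 + $3,168.98676 = $24,486.53988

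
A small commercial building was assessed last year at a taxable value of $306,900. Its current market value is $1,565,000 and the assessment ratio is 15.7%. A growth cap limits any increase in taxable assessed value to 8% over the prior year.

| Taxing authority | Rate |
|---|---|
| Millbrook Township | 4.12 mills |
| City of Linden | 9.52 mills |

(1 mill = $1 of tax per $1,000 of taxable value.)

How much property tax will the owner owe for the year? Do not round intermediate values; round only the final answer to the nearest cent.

Uncapped assessed value = $1,565,000 × 0.157 = $245,705
Cap limit = $306,900 × 1.08 = $331,452
Taxable assessed value = min($245,705, $331,452) = $245,705 (cap does not bind)
Millbrook Township: $245,705 × 0.00412 = $1,012.3046
City of Linden: $245,705 × 0.00952 = $2,339.1116
Total = $3,351.4162

$3,351.42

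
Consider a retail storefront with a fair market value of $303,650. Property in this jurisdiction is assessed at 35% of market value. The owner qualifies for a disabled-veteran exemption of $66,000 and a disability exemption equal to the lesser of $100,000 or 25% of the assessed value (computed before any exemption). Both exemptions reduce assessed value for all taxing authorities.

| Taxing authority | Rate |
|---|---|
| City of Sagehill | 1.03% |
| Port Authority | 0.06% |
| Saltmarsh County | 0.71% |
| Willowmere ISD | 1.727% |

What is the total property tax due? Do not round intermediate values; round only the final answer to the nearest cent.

Assessed value = $303,650 × 0.35 = $106,277.5
Disability exemption = min($100,000, 25% × $106,277.5) = min($100,000, $26,569.375) = $26,569.375 (percentage binds)
Taxable value = $106,277.5 − $66,000 − $26,569.375 = $13,708.125
City of Sagehill: $13,708.125 × 0.0103 = $141.1936875
Port Authority: $13,708.125 × 0.0006 = $8.224875
Saltmarsh County: $13,708.125 × 0.0071 = $97.3276875
Willowmere ISD: $13,708.125 × 0.01727 = $236.73931875
Total = $483.48556875

$483.49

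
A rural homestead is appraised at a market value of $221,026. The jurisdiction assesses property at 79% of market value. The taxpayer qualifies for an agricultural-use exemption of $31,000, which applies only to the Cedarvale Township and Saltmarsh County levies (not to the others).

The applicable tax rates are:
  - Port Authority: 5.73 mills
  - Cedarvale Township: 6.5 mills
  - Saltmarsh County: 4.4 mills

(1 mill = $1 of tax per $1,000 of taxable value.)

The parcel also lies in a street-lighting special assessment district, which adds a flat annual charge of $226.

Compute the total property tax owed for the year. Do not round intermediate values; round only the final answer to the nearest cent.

Assessed value = $221,026 × 0.79 = $174,610.54
Port Authority: $174,610.54 × 0.00573 = $1,000.5183942
Cedarvale Township: ($174,610.54 − $31,000) × 0.0065 = $143,610.54 × 0.0065 = $933.46851
Saltmarsh County: ($174,610.54 − $31,000) × 0.0044 = $143,610.54 × 0.0044 = $631.886376
Levies subtotal = $2,565.8732802
Total = $2,565.8732802 + $226 = $2,791.8732802

$2,791.87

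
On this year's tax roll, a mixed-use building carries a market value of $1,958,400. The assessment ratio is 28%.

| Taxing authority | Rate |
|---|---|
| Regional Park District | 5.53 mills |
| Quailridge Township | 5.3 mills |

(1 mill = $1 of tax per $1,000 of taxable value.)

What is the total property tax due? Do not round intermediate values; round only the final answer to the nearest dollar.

$5,939

Assessed value = $1,958,400 × 0.28 = $548,352
Regional Park District: $548,352 × 0.00553 = $3,032.38656
Quailridge Township: $548,352 × 0.0053 = $2,906.2656
Total = $3,032.38656 + $2,906.2656 = $5,938.65216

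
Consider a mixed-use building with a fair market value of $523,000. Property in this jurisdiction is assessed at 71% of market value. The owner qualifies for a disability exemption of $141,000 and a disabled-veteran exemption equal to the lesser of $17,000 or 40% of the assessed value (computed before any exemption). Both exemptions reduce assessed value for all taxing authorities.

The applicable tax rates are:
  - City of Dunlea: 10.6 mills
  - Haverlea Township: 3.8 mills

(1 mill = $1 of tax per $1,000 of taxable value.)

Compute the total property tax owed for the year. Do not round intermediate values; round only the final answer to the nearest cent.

$3,071.95

Assessed value = $523,000 × 0.71 = $371,330
Disabled-veteran exemption = min($17,000, 40% × $371,330) = min($17,000, $148,532) = $17,000 (dollar cap binds)
Taxable value = $371,330 − $141,000 − $17,000 = $213,330
City of Dunlea: $213,330 × 0.0106 = $2,261.298
Haverlea Township: $213,330 × 0.0038 = $810.654
Total = $3,071.952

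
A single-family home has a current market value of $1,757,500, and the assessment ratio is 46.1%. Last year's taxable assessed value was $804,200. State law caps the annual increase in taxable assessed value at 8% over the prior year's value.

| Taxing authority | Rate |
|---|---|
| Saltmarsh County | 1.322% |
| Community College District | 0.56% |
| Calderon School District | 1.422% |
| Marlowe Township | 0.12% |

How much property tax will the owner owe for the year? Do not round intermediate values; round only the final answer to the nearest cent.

$27,741.50

Uncapped assessed value = $1,757,500 × 0.461 = $810,207.5
Cap limit = $804,200 × 1.08 = $868,536
Taxable assessed value = min($810,207.5, $868,536) = $810,207.5 (cap does not bind)
Saltmarsh County: $810,207.5 × 0.01322 = $10,710.94315
Community College District: $810,207.5 × 0.0056 = $4,537.162
Calderon School District: $810,207.5 × 0.01422 = $11,521.15065
Marlowe Township: $810,207.5 × 0.0012 = $972.249
Total = $27,741.5048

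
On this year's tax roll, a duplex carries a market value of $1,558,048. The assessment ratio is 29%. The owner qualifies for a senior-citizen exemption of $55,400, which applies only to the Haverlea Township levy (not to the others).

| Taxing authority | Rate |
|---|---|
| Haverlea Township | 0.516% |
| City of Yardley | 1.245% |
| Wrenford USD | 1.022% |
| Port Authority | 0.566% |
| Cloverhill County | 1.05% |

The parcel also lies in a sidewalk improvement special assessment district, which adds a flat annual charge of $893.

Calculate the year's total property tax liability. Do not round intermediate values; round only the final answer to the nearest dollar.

$20,483

Assessed value = $1,558,048 × 0.29 = $451,833.92
Haverlea Township: ($451,833.92 − $55,400) × 0.00516 = $396,433.92 × 0.00516 = $2,045.5990272
City of Yardley: $451,833.92 × 0.01245 = $5,625.332304
Wrenford USD: $451,833.92 × 0.01022 = $4,617.7426624
Port Authority: $451,833.92 × 0.00566 = $2,557.3799872
Cloverhill County: $451,833.92 × 0.0105 = $4,744.25616
Levies subtotal = $19,590.3101408
Total = $19,590.3101408 + $893 = $20,483.3101408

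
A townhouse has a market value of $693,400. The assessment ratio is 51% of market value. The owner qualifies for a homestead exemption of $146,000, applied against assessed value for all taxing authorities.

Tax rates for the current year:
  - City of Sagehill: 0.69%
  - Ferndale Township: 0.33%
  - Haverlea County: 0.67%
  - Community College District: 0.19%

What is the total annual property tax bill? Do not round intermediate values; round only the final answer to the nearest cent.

Assessed value = $693,400 × 0.51 = $353,634
Taxable value = $353,634 − $146,000 = $207,634
City of Sagehill: $207,634 × 0.0069 = $1,432.6746
Ferndale Township: $207,634 × 0.0033 = $685.1922
Haverlea County: $207,634 × 0.0067 = $1,391.1478
Community College District: $207,634 × 0.0019 = $394.5046
Total = $1,432.6746 + $685.1922 + $1,391.1478 + $394.5046 = $3,903.5192

$3,903.52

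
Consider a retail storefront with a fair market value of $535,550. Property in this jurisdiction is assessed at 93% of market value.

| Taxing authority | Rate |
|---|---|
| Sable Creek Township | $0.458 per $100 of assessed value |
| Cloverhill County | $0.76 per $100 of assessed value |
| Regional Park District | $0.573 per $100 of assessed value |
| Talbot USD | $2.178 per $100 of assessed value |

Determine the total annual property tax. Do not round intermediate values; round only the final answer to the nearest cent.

$19,768.06

Assessed value = $535,550 × 0.93 = $498,061.5
Sable Creek Township: $498,061.5 × 0.00458 = $2,281.12167
Cloverhill County: $498,061.5 × 0.0076 = $3,785.2674
Regional Park District: $498,061.5 × 0.00573 = $2,853.892395
Talbot USD: $498,061.5 × 0.02178 = $10,847.77947
Total = $2,281.12167 + $3,785.2674 + $2,853.892395 + $10,847.77947 = $19,768.060935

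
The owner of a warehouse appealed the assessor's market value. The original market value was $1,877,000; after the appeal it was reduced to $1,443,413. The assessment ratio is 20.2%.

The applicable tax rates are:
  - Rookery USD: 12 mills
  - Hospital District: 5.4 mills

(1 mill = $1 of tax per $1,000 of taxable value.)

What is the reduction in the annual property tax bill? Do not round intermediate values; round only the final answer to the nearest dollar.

$1,524

Old assessed value = $1,877,000 × 0.202 = $379,154
New assessed value = $1,443,413 × 0.202 = $291,569.426
Combined rate = 0.012 + 0.0054 = 0.0174
Old tax = $379,154 × 0.0174 = $6,597.2796
New tax = $291,569.426 × 0.0174 = $5,073.3080124
Reduction = $6,597.2796 − $5,073.3080124 = $1,523.9715876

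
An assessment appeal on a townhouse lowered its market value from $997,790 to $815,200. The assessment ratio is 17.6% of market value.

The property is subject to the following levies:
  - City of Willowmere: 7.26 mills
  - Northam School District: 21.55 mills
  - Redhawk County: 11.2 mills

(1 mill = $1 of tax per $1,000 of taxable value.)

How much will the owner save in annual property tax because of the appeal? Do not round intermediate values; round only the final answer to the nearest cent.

$1,285.75

Old assessed value = $997,790 × 0.176 = $175,611.04
New assessed value = $815,200 × 0.176 = $143,475.2
Combined rate = 0.00726 + 0.02155 + 0.0112 = 0.04001
Old tax = $175,611.04 × 0.04001 = $7,026.1977104
New tax = $143,475.2 × 0.04001 = $5,740.442752
Reduction = $7,026.1977104 − $5,740.442752 = $1,285.7549584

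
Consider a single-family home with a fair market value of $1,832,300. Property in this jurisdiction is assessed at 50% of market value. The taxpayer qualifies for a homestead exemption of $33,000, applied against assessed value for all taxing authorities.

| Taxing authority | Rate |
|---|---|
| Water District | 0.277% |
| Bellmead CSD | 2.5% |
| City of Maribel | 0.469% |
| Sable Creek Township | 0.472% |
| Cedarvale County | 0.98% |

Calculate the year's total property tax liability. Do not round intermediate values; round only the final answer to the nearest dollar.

Assessed value = $1,832,300 × 0.5 = $916,150
Taxable value = $916,150 − $33,000 = $883,150
Water District: $883,150 × 0.00277 = $2,446.3255
Bellmead CSD: $883,150 × 0.025 = $22,078.75
City of Maribel: $883,150 × 0.00469 = $4,141.9735
Sable Creek Township: $883,150 × 0.00472 = $4,168.468
Cedarvale County: $883,150 × 0.0098 = $8,654.87
Total = $2,446.3255 + $22,078.75 + $4,141.9735 + $4,168.468 + $8,654.87 = $41,490.387

$41,490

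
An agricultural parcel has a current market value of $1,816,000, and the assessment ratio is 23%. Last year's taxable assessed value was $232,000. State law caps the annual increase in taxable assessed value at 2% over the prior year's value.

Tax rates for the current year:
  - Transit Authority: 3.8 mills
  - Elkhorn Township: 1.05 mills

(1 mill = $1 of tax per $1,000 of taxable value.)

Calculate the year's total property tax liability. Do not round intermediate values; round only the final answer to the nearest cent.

$1,147.70

Uncapped assessed value = $1,816,000 × 0.23 = $417,680
Cap limit = $232,000 × 1.02 = $236,640
Taxable assessed value = min($417,680, $236,640) = $236,640 (cap binds)
Transit Authority: $236,640 × 0.0038 = $899.232
Elkhorn Township: $236,640 × 0.00105 = $248.472
Total = $1,147.704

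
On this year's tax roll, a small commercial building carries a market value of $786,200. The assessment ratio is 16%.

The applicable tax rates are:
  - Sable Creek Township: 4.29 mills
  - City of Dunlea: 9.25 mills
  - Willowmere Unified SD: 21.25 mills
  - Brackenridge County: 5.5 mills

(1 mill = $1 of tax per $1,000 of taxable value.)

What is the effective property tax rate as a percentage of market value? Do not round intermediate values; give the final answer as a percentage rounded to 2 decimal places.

0.64%

Assessed value = $786,200 × 0.16 = $125,792
Sable Creek Township: $125,792 × 0.00429 = $539.64768
City of Dunlea: $125,792 × 0.00925 = $1,163.576
Willowmere Unified SD: $125,792 × 0.02125 = $2,673.08
Brackenridge County: $125,792 × 0.0055 = $691.856
Total tax = $5,068.15968
Effective rate = $5,068.15968 ÷ $786,200 = 0.64% of market value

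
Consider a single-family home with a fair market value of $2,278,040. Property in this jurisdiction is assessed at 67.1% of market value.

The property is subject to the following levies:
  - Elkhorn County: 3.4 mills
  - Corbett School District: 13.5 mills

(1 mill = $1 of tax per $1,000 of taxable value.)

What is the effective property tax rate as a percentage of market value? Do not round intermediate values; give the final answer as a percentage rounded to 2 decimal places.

1.13%

Assessed value = $2,278,040 × 0.671 = $1,528,564.84
Elkhorn County: $1,528,564.84 × 0.0034 = $5,197.120456
Corbett School District: $1,528,564.84 × 0.0135 = $20,635.62534
Total tax = $25,832.745796
Effective rate = $25,832.745796 ÷ $2,278,040 = 1.13% of market value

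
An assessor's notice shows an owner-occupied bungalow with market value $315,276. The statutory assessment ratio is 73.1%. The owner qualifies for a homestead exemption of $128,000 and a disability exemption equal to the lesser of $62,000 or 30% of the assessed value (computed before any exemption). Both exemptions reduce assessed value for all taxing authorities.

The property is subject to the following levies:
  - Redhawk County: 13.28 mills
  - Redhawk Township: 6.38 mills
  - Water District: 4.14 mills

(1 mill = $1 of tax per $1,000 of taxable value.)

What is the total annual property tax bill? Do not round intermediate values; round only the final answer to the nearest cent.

Assessed value = $315,276 × 0.731 = $230,466.756
Disability exemption = min($62,000, 30% × $230,466.756) = min($62,000, $69,140.0268) = $62,000 (dollar cap binds)
Taxable value = $230,466.756 − $128,000 − $62,000 = $40,466.756
Redhawk County: $40,466.756 × 0.01328 = $537.39851968
Redhawk Township: $40,466.756 × 0.00638 = $258.17790328
Water District: $40,466.756 × 0.00414 = $167.53236984
Total = $963.1087928

$963.11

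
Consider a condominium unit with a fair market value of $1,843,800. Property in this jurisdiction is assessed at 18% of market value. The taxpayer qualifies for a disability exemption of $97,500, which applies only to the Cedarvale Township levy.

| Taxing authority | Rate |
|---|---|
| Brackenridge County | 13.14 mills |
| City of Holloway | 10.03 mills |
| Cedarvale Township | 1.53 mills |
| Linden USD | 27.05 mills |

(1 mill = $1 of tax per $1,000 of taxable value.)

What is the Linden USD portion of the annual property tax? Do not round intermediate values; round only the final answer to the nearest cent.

Assessed value = $1,843,800 × 0.18 = $331,884
Linden USD taxable value = $331,884 (exemption does not apply)
Linden USD levy = $331,884 × 0.02705 = $8,977.4622

$8,977.46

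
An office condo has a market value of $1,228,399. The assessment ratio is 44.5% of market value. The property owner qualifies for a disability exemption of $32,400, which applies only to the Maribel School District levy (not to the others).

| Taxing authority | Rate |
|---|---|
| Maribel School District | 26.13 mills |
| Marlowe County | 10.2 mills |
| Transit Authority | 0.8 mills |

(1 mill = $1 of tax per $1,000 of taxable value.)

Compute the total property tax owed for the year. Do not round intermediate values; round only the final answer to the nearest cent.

Assessed value = $1,228,399 × 0.445 = $546,637.555
Maribel School District: ($546,637.555 − $32,400) × 0.02613 = $514,237.555 × 0.02613 = $13,437.02731215
Marlowe County: $546,637.555 × 0.0102 = $5,575.703061
Transit Authority: $546,637.555 × 0.0008 = $437.310044
Total = $19,450.04041715

$19,450.04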